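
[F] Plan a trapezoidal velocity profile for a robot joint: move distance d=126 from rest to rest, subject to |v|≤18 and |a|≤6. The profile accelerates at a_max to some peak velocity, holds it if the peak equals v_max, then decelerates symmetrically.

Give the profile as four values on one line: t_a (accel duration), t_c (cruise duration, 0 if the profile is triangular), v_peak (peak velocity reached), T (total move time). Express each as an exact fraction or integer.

t_a=3 t_c=4 v_peak=18 T=10

v_max²/a_max = 18²/6 = 54
126 ≥ 54 → trapezoidal
t_a = 18/6 = 3; v_peak = 18
d_cruise = 126 − 54 = 72; t_c = 72/18 = 4
T = 2·3 + 4 = 10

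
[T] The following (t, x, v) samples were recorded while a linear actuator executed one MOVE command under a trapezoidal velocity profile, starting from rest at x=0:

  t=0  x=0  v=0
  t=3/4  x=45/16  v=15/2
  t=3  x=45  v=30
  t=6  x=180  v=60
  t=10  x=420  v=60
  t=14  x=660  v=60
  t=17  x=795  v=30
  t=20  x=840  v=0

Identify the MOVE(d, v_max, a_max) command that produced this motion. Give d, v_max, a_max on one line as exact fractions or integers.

final state: t=20, x=840, v=0 → d = 840
a_max = (15/2−0)/(3/4−0) = 10
max v = 60 over t∈[6,14] → v_max = 60
check: 60·(6+8) = 840 ✓

d=840 v_max=60 a_max=10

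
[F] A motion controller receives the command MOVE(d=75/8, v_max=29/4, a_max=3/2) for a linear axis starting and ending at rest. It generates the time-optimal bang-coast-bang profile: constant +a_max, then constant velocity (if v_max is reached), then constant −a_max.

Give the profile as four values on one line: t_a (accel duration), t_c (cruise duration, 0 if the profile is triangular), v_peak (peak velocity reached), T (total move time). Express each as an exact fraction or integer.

vₘ²/aₘ = (29/4)²/(3/2) = 841/24
75/8 < 841/24 ⇒ no cruise
v_peak = √(75/8·3/2) = √(225/16) = 15/4
t_a = (15/4)/(3/2) = 5/2; t_c = 0
T = 2·5/2 = 5

t_a=5/2 t_c=0 v_peak=15/4 T=5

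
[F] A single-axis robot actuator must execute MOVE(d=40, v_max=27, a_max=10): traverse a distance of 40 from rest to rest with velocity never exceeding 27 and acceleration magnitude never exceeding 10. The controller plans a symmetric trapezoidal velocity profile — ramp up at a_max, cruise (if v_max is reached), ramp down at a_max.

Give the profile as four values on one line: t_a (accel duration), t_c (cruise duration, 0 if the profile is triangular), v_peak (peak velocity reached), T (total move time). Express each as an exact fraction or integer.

t_a=2 t_c=0 v_peak=20 T=4

(v_max)²/a_max = 27²/10 = 729/10
40 < 729/10 ⇒ no cruise
v_peak = √(40·10) = √400 = 20
t_a = 20/10 = 2; t_c = 0
T = 2·2 = 4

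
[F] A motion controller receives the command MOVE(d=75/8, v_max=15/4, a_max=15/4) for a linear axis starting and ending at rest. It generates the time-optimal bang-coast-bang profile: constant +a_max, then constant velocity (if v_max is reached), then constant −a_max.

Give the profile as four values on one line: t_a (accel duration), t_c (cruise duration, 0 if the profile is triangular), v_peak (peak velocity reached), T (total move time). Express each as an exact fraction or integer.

t_a=1 t_c=3/2 v_peak=15/4 T=7/2

v_max²/a_max = (15/4)²/(15/4) = 15/4
75/8 ≥ 15/4 so v_max reached
t_a = (15/4)/(15/4) = 1; v_peak = 15/4
d_cruise = 75/8 − 15/4 = 45/8; t_c = (45/8)/(15/4) = 3/2
T = 2·1 + 3/2 = 7/2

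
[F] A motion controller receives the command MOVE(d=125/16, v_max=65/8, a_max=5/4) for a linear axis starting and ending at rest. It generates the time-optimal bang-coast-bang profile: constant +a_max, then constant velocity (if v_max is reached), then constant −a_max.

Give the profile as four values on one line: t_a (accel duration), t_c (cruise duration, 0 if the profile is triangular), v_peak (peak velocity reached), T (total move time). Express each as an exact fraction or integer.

vₘ²/aₘ = (65/8)²/(5/4) = 845/16
125/16 < 845/16 → triangular
v_peak = √(125/16·5/4) = √(625/64) = 25/8
t_a = (25/8)/(5/4) = 5/2; t_c = 0
T = 2·5/2 = 5

t_a=5/2 t_c=0 v_peak=25/8 T=5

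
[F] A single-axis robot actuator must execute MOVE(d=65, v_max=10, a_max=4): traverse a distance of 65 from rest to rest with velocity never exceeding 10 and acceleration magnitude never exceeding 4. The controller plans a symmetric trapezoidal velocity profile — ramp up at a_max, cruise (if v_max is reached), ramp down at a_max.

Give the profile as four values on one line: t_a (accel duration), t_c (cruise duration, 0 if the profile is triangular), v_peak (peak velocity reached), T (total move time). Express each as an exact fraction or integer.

t_a=5/2 t_c=4 v_peak=10 T=9

vₘ²/aₘ = 10²/4 = 25
65 ≥ 25 → trapezoidal
t_a = 10/4 = 5/2; v_peak = 10
d_cruise = 65 − 25 = 40; t_c = 40/10 = 4
T = 2·5/2 + 4 = 9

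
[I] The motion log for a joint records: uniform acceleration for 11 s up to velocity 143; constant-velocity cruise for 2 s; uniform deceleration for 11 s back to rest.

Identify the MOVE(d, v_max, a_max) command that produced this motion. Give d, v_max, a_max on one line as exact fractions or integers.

d=1859 v_max=143 a_max=13

a_max = 143/11 = 13
d_a = ½·143·11 = 1573/2; d_c = 143·2 = 286
d = 2·1573/2 + 286 = 1859
t_c = 2 > 0 → v_max = v_peak = 143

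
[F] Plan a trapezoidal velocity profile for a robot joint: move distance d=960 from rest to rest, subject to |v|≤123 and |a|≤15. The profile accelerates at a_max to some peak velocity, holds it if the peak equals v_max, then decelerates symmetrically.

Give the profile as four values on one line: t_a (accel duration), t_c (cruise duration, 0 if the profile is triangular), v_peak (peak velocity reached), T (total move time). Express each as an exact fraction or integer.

(v_max)²/a_max = 123²/15 = 5043/5
960 < 5043/5 so t_c = 0
v_peak = √(960·15) = √14400 = 120
t_a = 120/15 = 8; t_c = 0
T = 2·8 = 16

t_a=8 t_c=0 v_peak=120 T=16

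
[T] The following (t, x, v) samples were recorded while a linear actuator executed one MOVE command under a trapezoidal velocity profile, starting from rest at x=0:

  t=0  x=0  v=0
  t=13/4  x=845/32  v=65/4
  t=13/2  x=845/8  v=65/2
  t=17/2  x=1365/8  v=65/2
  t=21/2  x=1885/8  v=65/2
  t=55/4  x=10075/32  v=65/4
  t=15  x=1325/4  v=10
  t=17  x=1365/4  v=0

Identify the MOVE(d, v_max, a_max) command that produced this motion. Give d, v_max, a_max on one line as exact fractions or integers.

d=1365/4 v_max=65/2 a_max=5

final state: t=17, x=1365/4, v=0 → d = 1365/4
a_max = (65/4−0)/(13/4−0) = 5
max v = 65/2 over t∈[13/2,21/2] → v_max = 65/2
check: 65/2·(13/2+4) = 1365/4 ✓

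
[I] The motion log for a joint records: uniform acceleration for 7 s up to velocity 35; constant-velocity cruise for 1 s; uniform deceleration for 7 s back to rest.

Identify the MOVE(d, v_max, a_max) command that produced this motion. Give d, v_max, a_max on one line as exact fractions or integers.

a_max = 35/7 = 5
d_a = ½·35·7 = 245/2; d_c = 35·1 = 35
d = 2·245/2 + 35 = 280
t_c = 1 > 0 so v_max = 35

d=280 v_max=35 a_max=5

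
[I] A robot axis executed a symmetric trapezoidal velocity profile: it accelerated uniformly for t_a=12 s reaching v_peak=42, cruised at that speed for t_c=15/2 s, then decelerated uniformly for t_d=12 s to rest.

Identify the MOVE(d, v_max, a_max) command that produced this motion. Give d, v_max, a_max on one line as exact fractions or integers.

a_max = 42/12 = 7/2
d_a = ½·42·12 = 252; d_c = 42·15/2 = 315
d = 2·252 + 315 = 819
t_c = 15/2 > 0 ⇒ limit active, v_max = 42

d=819 v_max=42 a_max=7/2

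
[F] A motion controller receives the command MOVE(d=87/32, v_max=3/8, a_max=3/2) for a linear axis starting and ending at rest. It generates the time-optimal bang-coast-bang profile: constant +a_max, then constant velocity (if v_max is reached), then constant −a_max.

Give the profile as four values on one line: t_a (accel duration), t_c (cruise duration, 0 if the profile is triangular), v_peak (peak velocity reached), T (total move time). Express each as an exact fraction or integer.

(v_max)²/a_max = (3/8)²/(3/2) = 3/32
87/32 ≥ 3/32 ⇒ cruise phase
t_a = (3/8)/(3/2) = 1/4; v_peak = 3/8
d_cruise = 87/32 − 3/32 = 21/8; t_c = (21/8)/(3/8) = 7
T = 2·1/4 + 7 = 15/2

t_a=1/4 t_c=7 v_peak=3/8 T=15/2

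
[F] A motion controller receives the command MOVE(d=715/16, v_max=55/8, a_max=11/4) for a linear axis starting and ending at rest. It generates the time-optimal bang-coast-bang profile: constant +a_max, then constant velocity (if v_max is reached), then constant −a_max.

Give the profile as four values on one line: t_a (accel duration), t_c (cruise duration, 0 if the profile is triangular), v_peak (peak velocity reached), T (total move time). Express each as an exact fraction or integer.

vₘ²/aₘ = (55/8)²/(11/4) = 275/16
715/16 ≥ 275/16 → trapezoidal
t_a = (55/8)/(11/4) = 5/2; v_peak = 55/8
d_cruise = 715/16 − 275/16 = 55/2; t_c = (55/2)/(55/8) = 4
T = 2·5/2 + 4 = 9

t_a=5/2 t_c=4 v_peak=55/8 T=9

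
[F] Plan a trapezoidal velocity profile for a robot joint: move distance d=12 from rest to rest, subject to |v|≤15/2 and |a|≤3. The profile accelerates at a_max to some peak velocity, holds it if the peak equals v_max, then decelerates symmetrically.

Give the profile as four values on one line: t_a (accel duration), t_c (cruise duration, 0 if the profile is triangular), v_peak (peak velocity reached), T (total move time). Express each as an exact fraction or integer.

vₘ²/aₘ = (15/2)²/3 = 75/4
12 < 75/4 ⇒ no cruise
v_peak = √(12·3) = √36 = 6
t_a = 6/3 = 2; t_c = 0
T = 2·2 = 4

t_a=2 t_c=0 v_peak=6 T=4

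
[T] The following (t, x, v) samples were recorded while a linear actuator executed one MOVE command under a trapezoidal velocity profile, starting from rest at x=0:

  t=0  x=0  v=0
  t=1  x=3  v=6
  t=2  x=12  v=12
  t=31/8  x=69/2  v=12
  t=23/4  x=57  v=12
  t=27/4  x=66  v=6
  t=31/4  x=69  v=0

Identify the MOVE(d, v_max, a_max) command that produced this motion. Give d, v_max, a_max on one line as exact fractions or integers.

final state: t=31/4, x=69, v=0 → d = 69
a_max = (6−0)/(1−0) = 6
max v = 12 over t∈[2,23/4] → v_max = 12
check: 12·(2+15/4) = 69 ✓

d=69 v_max=12 a_max=6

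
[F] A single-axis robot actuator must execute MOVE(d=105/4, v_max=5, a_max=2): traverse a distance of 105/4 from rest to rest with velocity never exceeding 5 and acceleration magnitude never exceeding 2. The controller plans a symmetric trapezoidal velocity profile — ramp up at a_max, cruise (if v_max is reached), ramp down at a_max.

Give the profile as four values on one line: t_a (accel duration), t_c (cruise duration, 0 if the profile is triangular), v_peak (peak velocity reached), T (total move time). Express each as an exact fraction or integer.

t_a=5/2 t_c=11/4 v_peak=5 T=31/4

v_max²/a_max = 5²/2 = 25/2
105/4 ≥ 25/2 → trapezoidal
t_a = 5/2; v_peak = 5
d_cruise = 105/4 − 25/2 = 55/4; t_c = (55/4)/5 = 11/4
T = 2·5/2 + 11/4 = 31/4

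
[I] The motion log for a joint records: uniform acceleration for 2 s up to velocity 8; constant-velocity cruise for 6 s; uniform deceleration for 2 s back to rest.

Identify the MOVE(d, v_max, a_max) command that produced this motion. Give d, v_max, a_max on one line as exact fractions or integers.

a_max = 8/2 = 4
d_a = ½·8·2 = 8; d_c = 8·6 = 48
d = 2·8 + 48 = 64
t_c = 6 > 0 → v_max = v_peak = 8

d=64 v_max=8 a_max=4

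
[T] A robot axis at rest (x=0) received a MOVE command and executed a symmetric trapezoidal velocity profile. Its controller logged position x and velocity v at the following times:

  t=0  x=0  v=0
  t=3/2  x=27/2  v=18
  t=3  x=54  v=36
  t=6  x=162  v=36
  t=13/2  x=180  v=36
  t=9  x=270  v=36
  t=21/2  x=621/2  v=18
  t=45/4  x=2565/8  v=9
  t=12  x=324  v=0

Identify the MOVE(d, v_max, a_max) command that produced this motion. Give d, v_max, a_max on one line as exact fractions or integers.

final state: t=12, x=324, v=0 → d = 324
a_max = (18−0)/(3/2−0) = 12
max v = 36 over t∈[3,9] → v_max = 36
check: 36·(3+6) = 324 ✓

d=324 v_max=36 a_max=12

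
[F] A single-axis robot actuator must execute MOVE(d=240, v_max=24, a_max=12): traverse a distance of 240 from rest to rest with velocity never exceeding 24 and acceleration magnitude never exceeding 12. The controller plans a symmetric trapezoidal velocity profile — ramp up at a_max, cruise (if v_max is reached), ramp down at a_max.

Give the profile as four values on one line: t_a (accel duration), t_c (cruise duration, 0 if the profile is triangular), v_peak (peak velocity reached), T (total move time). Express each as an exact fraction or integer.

vₘ²/aₘ = 24²/12 = 48
240 ≥ 48 so v_max reached
t_a = 24/12 = 2; v_peak = 24
d_cruise = 240 − 48 = 192; t_c = 192/24 = 8
T = 2·2 + 8 = 12

t_a=2 t_c=8 v_peak=24 T=12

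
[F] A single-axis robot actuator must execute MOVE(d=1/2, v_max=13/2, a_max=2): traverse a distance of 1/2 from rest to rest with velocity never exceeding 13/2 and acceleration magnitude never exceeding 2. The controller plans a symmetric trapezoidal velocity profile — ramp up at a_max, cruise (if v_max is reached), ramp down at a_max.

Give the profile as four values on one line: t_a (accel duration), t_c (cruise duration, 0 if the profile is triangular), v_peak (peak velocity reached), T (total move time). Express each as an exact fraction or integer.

t_a=1/2 t_c=0 v_peak=1 T=1

vₘ²/aₘ = (13/2)²/2 = 169/8
1/2 < 169/8 so t_c = 0
v_peak = √(1/2·2) = √1 = 1
t_a = 1/2; t_c = 0
T = 2·1/2 = 1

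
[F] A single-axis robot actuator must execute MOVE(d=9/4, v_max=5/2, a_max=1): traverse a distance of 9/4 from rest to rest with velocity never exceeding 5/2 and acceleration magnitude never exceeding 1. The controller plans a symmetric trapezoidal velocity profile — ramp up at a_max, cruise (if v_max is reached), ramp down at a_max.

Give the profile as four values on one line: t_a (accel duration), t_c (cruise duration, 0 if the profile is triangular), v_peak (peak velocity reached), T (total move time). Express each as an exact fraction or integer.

(v_max)²/a_max = (5/2)²/1 = 25/4
9/4 < 25/4 → triangular
v_peak = √(9/4·1) = √(9/4) = 3/2
t_a = (3/2)/1 = 3/2; t_c = 0
T = 2·3/2 = 3

t_a=3/2 t_c=0 v_peak=3/2 T=3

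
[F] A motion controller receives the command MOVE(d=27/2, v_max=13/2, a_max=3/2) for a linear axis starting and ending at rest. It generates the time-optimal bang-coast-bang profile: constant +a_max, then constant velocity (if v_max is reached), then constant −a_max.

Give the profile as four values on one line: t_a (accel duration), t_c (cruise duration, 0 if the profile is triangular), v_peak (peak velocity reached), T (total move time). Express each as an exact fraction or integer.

t_a=3 t_c=0 v_peak=9/2 T=6

vₘ²/aₘ = (13/2)²/(3/2) = 169/6
27/2 < 169/6 so t_c = 0
v_peak = √(27/2·3/2) = √(81/4) = 9/2
t_a = (9/2)/(3/2) = 3; t_c = 0
T = 2·3 = 6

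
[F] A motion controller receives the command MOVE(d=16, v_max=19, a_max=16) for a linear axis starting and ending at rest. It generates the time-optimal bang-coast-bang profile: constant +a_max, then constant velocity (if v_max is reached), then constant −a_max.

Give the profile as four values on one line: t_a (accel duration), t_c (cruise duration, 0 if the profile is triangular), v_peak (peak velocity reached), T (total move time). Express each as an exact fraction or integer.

vₘ²/aₘ = 19²/16 = 361/16
16 < 361/16 ⇒ no cruise
v_peak = √(16·16) = √256 = 16
t_a = 16/16 = 1; t_c = 0
T = 2·1 = 2

t_a=1 t_c=0 v_peak=16 T=2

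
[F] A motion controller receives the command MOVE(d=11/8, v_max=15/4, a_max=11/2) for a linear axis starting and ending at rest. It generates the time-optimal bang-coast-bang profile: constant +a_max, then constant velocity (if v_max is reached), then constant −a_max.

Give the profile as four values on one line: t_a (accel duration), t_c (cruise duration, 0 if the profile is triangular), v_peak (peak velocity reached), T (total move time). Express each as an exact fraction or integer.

t_a=1/2 t_c=0 v_peak=11/4 T=1

vₘ²/aₘ = (15/4)²/(11/2) = 225/88
11/8 < 225/88 → triangular
v_peak = √(11/8·11/2) = √(121/16) = 11/4
t_a = (11/4)/(11/2) = 1/2; t_c = 0
T = 2·1/2 = 1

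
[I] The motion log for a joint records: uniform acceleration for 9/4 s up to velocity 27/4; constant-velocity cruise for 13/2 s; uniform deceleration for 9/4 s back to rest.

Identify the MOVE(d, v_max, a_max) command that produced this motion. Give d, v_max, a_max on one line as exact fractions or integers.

a_max = (27/4)/(9/4) = 3
d_a = ½·27/4·9/4 = 243/32; d_c = 27/4·13/2 = 351/8
d = 2·243/32 + 351/8 = 945/16
t_c = 13/2 > 0 so v_max = 27/4

d=945/16 v_max=27/4 a_max=3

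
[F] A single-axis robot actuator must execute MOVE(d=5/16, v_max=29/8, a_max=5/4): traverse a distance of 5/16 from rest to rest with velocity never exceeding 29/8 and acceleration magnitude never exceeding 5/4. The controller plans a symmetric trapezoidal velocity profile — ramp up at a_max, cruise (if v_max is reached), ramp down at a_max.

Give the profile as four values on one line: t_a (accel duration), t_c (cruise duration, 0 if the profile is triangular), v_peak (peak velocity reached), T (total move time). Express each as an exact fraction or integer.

t_a=1/2 t_c=0 v_peak=5/8 T=1

(v_max)²/a_max = (29/8)²/(5/4) = 841/80
5/16 < 841/80 → triangular
v_peak = √(5/16·5/4) = √(25/64) = 5/8
t_a = (5/8)/(5/4) = 1/2; t_c = 0
T = 2·1/2 = 1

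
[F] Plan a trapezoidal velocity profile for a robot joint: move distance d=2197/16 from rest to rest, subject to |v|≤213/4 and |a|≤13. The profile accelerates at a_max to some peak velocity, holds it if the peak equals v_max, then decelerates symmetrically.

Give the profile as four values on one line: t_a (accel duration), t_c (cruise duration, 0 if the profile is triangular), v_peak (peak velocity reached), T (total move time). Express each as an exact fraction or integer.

v_max²/a_max = (213/4)²/13 = 45369/208
2197/16 < 45369/208 → triangular
v_peak = √(2197/16·13) = √(28561/16) = 169/4
t_a = (169/4)/13 = 13/4; t_c = 0
T = 2·13/4 = 13/2

t_a=13/4 t_c=0 v_peak=169/4 T=13/2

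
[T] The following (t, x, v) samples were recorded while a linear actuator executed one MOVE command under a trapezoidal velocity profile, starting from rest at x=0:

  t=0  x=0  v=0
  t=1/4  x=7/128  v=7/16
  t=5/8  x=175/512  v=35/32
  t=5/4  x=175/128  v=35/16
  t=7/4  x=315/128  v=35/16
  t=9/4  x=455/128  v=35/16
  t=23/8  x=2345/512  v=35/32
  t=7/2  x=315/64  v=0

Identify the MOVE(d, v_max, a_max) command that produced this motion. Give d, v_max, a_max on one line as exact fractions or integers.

d=315/64 v_max=35/16 a_max=7/4

final state: t=7/2, x=315/64, v=0 → d = 315/64
a_max = (7/16−0)/(1/4−0) = 7/4
max v = 35/16 over t∈[5/4,9/4] → v_max = 35/16
check: 35/16·(5/4+1) = 315/64 ✓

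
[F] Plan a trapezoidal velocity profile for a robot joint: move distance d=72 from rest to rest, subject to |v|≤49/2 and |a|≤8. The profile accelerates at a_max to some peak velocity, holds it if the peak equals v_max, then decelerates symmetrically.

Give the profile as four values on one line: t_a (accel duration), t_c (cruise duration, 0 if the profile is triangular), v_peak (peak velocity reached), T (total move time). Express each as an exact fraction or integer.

vₘ²/aₘ = (49/2)²/8 = 2401/32
72 < 2401/32 so t_c = 0
v_peak = √(72·8) = √576 = 24
t_a = 24/8 = 3; t_c = 0
T = 2·3 = 6

t_a=3 t_c=0 v_peak=24 T=6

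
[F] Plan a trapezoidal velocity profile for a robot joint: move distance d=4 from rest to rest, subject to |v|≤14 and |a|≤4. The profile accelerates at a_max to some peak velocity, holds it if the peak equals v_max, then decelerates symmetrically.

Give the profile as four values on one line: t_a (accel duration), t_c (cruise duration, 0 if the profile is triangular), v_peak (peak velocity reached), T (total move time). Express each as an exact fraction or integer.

t_a=1 t_c=0 v_peak=4 T=2

(v_max)²/a_max = 14²/4 = 49
4 < 49 so t_c = 0
v_peak = √(4·4) = √16 = 4
t_a = 4/4 = 1; t_c = 0
T = 2·1 = 2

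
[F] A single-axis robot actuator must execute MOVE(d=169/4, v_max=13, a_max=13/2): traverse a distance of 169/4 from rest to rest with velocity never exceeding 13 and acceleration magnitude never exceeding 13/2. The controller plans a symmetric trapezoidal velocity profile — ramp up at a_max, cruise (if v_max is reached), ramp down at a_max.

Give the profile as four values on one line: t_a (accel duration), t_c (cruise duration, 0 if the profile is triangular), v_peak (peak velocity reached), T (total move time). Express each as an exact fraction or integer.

t_a=2 t_c=5/4 v_peak=13 T=21/4

v_max²/a_max = 13²/(13/2) = 26
169/4 ≥ 26 → trapezoidal
t_a = 13/(13/2) = 2; v_peak = 13
d_cruise = 169/4 − 26 = 65/4; t_c = (65/4)/13 = 5/4
T = 2·2 + 5/4 = 21/4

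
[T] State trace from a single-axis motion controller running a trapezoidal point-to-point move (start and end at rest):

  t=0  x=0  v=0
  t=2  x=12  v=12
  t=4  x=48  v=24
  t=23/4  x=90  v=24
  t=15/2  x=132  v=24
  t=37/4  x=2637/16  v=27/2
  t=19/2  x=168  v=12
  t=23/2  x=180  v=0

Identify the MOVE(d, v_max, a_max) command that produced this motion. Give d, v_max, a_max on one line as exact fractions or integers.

final state: t=23/2, x=180, v=0 → d = 180
a_max = (12−0)/(2−0) = 6
max v = 24 over t∈[4,15/2] → v_max = 24
check: 24·(4+7/2) = 180 ✓

d=180 v_max=24 a_max=6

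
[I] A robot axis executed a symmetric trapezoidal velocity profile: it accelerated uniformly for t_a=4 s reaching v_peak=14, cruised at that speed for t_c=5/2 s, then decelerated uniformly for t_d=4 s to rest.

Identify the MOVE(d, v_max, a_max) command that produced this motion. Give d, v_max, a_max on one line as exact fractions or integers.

d=91 v_max=14 a_max=7/2

a_max = 14/4 = 7/2
d_a = ½·14·4 = 28; d_c = 14·5/2 = 35
d = 2·28 + 35 = 91
t_c = 5/2 > 0 ⇒ limit active, v_max = 14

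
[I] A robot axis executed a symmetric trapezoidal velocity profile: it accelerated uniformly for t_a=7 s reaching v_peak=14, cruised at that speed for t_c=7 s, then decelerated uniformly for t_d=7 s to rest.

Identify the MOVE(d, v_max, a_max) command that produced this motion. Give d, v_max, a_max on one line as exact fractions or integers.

d=196 v_max=14 a_max=2

a_max = 14/7 = 2
d_a = ½·14·7 = 49; d_c = 14·7 = 98
d = 2·49 + 98 = 196
t_c = 7 > 0 → v_max = v_peak = 14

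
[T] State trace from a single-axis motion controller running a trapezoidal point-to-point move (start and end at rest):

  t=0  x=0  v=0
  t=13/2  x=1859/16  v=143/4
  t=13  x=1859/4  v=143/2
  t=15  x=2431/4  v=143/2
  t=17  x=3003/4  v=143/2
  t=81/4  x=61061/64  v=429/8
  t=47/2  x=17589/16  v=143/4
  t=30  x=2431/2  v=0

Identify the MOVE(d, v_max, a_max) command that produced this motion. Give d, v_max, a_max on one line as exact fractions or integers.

d=2431/2 v_max=143/2 a_max=11/2

final state: t=30, x=2431/2, v=0 → d = 2431/2
a_max = (143/4−0)/(13/2−0) = 11/2
max v = 143/2 over t∈[13,17] → v_max = 143/2
check: 143/2·(13+4) = 2431/2 ✓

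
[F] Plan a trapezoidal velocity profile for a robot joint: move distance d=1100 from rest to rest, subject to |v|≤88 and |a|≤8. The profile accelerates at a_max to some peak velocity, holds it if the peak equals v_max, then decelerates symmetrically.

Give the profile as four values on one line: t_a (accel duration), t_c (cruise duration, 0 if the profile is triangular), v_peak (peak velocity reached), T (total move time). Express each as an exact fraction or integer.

t_a=11 t_c=3/2 v_peak=88 T=47/2

(v_max)²/a_max = 88²/8 = 968
1100 ≥ 968 so v_max reached
t_a = 88/8 = 11; v_peak = 88
d_cruise = 1100 − 968 = 132; t_c = 132/88 = 3/2
T = 2·11 + 3/2 = 47/2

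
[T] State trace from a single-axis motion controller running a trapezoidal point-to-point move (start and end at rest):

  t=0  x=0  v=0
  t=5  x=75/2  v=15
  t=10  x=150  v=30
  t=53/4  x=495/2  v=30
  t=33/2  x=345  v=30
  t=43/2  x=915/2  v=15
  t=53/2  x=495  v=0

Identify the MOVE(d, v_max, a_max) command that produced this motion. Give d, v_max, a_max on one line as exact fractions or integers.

final state: t=53/2, x=495, v=0 → d = 495
a_max = (15−0)/(5−0) = 3
max v = 30 over t∈[10,33/2] → v_max = 30
check: 30·(10+13/2) = 495 ✓

d=495 v_max=30 a_max=3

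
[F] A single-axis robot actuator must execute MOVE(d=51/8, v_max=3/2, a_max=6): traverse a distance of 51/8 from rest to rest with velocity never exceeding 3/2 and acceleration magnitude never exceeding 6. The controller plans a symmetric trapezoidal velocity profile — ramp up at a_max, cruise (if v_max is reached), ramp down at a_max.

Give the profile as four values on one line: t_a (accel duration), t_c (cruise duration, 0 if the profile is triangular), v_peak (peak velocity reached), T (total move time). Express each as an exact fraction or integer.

v_max²/a_max = (3/2)²/6 = 3/8
51/8 ≥ 3/8 so v_max reached
t_a = (3/2)/6 = 1/4; v_peak = 3/2
d_cruise = 51/8 − 3/8 = 6; t_c = 6/(3/2) = 4
T = 2·1/4 + 4 = 9/2

t_a=1/4 t_c=4 v_peak=3/2 T=9/2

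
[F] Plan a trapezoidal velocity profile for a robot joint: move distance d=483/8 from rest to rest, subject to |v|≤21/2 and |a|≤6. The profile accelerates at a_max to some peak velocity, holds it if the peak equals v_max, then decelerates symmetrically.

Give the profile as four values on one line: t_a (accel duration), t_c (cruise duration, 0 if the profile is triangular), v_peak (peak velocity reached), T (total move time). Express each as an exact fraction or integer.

t_a=7/4 t_c=4 v_peak=21/2 T=15/2

v_max²/a_max = (21/2)²/6 = 147/8
483/8 ≥ 147/8 so v_max reached
t_a = (21/2)/6 = 7/4; v_peak = 21/2
d_cruise = 483/8 − 147/8 = 42; t_c = 42/(21/2) = 4
T = 2·7/4 + 4 = 15/2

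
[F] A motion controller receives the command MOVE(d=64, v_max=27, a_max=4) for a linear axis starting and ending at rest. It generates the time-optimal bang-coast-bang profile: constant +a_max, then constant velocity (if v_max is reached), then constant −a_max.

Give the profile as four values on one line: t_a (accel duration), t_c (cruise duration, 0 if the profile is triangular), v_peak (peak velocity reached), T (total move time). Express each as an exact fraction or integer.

v_max²/a_max = 27²/4 = 729/4
64 < 729/4 → triangular
v_peak = √(64·4) = √256 = 16
t_a = 16/4 = 4; t_c = 0
T = 2·4 = 8

t_a=4 t_c=0 v_peak=16 T=8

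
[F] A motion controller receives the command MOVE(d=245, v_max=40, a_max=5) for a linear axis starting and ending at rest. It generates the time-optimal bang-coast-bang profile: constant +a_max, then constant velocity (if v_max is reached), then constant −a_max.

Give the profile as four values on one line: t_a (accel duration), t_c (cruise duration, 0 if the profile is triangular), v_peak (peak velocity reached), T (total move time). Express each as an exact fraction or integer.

vₘ²/aₘ = 40²/5 = 320
245 < 320 → triangular
v_peak = √(245·5) = √1225 = 35
t_a = 35/5 = 7; t_c = 0
T = 2·7 = 14

t_a=7 t_c=0 v_peak=35 T=14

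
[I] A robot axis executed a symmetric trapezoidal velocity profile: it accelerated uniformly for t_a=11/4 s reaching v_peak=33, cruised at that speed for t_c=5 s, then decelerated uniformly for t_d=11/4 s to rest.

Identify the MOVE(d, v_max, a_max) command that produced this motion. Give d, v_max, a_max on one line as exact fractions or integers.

a_max = 33/(11/4) = 12
d_a = ½·33·11/4 = 363/8; d_c = 33·5 = 165
d = 2·363/8 + 165 = 1023/4
t_c = 5 > 0 so v_max = 33

d=1023/4 v_max=33 a_max=12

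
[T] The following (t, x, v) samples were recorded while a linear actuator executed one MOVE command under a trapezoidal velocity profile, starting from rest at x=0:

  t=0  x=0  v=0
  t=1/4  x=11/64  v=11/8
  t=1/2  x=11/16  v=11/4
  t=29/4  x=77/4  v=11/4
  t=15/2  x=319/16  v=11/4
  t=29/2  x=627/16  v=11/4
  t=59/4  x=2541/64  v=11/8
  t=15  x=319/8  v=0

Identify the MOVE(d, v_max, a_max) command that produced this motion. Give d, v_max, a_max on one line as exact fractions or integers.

final state: t=15, x=319/8, v=0 → d = 319/8
a_max = (11/8−0)/(1/4−0) = 11/2
max v = 11/4 over t∈[1/2,29/2] → v_max = 11/4
check: 11/4·(1/2+14) = 319/8 ✓

d=319/8 v_max=11/4 a_max=11/2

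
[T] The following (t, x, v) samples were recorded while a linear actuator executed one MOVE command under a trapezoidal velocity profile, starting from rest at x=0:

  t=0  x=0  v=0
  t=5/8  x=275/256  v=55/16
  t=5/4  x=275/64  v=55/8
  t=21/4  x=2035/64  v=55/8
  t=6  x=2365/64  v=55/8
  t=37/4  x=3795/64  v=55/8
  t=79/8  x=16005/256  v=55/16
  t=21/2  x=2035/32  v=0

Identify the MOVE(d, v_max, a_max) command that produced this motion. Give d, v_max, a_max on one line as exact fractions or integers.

final state: t=21/2, x=2035/32, v=0 → d = 2035/32
a_max = (55/16−0)/(5/8−0) = 11/2
max v = 55/8 over t∈[5/4,37/4] → v_max = 55/8
check: 55/8·(5/4+8) = 2035/32 ✓

d=2035/32 v_max=55/8 a_max=11/2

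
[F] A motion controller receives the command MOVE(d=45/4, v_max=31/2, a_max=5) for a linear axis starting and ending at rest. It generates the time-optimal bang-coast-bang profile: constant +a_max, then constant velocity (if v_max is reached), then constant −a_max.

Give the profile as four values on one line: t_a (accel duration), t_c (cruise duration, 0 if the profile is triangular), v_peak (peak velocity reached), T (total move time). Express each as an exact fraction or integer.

t_a=3/2 t_c=0 v_peak=15/2 T=3

vₘ²/aₘ = (31/2)²/5 = 961/20
45/4 < 961/20 so t_c = 0
v_peak = √(45/4·5) = √(225/4) = 15/2
t_a = (15/2)/5 = 3/2; t_c = 0
T = 2·3/2 = 3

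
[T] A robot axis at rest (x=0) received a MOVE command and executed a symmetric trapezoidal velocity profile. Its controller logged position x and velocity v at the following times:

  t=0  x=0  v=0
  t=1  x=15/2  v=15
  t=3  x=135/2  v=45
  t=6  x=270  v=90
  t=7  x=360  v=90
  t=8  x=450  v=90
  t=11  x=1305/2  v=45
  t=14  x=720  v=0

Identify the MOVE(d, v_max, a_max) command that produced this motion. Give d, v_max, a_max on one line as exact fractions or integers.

final state: t=14, x=720, v=0 → d = 720
a_max = (15−0)/(1−0) = 15
max v = 90 over t∈[6,8] → v_max = 90
check: 90·(6+2) = 720 ✓

d=720 v_max=90 a_max=15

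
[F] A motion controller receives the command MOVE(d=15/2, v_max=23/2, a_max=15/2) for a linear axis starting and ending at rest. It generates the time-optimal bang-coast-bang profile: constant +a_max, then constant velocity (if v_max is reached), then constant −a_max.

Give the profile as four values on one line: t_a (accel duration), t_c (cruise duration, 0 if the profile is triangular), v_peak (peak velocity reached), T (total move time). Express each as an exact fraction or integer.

vₘ²/aₘ = (23/2)²/(15/2) = 529/30
15/2 < 529/30 so t_c = 0
v_peak = √(15/2·15/2) = √(225/4) = 15/2
t_a = (15/2)/(15/2) = 1; t_c = 0
T = 2·1 = 2

t_a=1 t_c=0 v_peak=15/2 T=2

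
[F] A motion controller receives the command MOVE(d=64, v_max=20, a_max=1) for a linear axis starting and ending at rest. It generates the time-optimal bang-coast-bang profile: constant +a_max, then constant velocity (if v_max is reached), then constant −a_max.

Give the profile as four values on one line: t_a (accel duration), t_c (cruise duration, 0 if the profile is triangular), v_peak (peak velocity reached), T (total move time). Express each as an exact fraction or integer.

(v_max)²/a_max = 20²/1 = 400
64 < 400 so t_c = 0
v_peak = √(64·1) = √64 = 8
t_a = 8/1 = 8; t_c = 0
T = 2·8 = 16

t_a=8 t_c=0 v_peak=8 T=16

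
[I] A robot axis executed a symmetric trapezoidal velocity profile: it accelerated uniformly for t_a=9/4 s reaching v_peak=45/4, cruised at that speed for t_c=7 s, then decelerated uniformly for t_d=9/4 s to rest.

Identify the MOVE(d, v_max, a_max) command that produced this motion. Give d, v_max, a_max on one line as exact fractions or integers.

d=1665/16 v_max=45/4 a_max=5

a_max = (45/4)/(9/4) = 5
d_a = ½·45/4·9/4 = 405/32; d_c = 45/4·7 = 315/4
d = 2·405/32 + 315/4 = 1665/16
t_c = 7 > 0 → v_max = v_peak = 45/4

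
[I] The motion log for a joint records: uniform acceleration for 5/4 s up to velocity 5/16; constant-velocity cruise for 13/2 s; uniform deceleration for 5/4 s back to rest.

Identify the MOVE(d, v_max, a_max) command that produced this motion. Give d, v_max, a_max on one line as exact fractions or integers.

a_max = (5/16)/(5/4) = 1/4
d_a = ½·5/16·5/4 = 25/128; d_c = 5/16·13/2 = 65/32
d = 2·25/128 + 65/32 = 155/64
t_c = 13/2 > 0 so v_max = 5/16

d=155/64 v_max=5/16 a_max=1/4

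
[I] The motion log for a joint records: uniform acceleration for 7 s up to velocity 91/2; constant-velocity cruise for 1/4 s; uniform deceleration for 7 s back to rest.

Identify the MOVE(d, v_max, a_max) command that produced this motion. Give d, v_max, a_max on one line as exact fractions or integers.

d=2639/8 v_max=91/2 a_max=13/2

a_max = (91/2)/7 = 13/2
d_a = ½·91/2·7 = 637/4; d_c = 91/2·1/4 = 91/8
d = 2·637/4 + 91/8 = 2639/8
t_c = 1/4 > 0 so v_max = 91/2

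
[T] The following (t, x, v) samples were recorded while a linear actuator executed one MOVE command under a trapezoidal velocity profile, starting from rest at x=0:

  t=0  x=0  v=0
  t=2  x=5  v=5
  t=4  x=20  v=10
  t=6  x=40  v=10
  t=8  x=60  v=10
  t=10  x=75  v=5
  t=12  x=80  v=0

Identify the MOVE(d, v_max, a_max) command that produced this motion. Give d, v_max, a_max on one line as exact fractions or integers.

final state: t=12, x=80, v=0 → d = 80
a_max = (5−0)/(2−0) = 5/2
max v = 10 over t∈[4,8] → v_max = 10
check: 10·(4+4) = 80 ✓

d=80 v_max=10 a_max=5/2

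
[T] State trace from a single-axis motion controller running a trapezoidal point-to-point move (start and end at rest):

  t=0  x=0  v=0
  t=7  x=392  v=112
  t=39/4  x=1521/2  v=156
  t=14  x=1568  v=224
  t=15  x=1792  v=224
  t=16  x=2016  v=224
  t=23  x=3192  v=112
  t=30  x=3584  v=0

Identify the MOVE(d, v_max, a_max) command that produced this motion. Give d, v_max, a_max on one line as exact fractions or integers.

final state: t=30, x=3584, v=0 → d = 3584
a_max = (112−0)/(7−0) = 16
max v = 224 over t∈[14,16] → v_max = 224
check: 224·(14+2) = 3584 ✓

d=3584 v_max=224 a_max=16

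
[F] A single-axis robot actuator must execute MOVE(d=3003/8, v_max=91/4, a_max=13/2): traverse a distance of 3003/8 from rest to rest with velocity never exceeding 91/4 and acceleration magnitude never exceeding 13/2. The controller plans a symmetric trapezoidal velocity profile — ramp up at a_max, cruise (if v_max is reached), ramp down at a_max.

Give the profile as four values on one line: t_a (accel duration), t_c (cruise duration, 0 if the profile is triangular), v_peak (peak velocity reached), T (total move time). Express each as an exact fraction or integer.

t_a=7/2 t_c=13 v_peak=91/4 T=20

vₘ²/aₘ = (91/4)²/(13/2) = 637/8
3003/8 ≥ 637/8 → trapezoidal
t_a = (91/4)/(13/2) = 7/2; v_peak = 91/4
d_cruise = 3003/8 − 637/8 = 1183/4; t_c = (1183/4)/(91/4) = 13
T = 2·7/2 + 13 = 20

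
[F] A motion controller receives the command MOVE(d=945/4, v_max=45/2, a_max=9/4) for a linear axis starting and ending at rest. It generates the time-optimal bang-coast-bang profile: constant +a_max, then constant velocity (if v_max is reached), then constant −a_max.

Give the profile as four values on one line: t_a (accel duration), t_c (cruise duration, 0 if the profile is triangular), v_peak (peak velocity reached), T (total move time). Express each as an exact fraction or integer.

(v_max)²/a_max = (45/2)²/(9/4) = 225
945/4 ≥ 225 ⇒ cruise phase
t_a = (45/2)/(9/4) = 10; v_peak = 45/2
d_cruise = 945/4 − 225 = 45/4; t_c = (45/4)/(45/2) = 1/2
T = 2·10 + 1/2 = 41/2

t_a=10 t_c=1/2 v_peak=45/2 T=41/2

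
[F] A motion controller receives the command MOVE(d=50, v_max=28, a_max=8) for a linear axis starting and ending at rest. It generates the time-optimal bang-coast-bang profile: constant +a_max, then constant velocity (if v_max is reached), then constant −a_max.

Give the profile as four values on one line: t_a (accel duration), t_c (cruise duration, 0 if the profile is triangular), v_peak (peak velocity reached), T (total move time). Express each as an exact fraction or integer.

t_a=5/2 t_c=0 v_peak=20 T=5

(v_max)²/a_max = 28²/8 = 98
50 < 98 ⇒ no cruise
v_peak = √(50·8) = √400 = 20
t_a = 20/8 = 5/2; t_c = 0
T = 2·5/2 = 5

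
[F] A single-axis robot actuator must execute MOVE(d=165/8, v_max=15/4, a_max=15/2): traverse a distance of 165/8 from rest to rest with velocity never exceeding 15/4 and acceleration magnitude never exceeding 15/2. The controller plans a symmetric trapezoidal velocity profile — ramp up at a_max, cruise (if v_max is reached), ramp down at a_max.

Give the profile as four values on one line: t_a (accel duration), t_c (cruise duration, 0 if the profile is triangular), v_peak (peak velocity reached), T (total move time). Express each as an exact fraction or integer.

t_a=1/2 t_c=5 v_peak=15/4 T=6

(v_max)²/a_max = (15/4)²/(15/2) = 15/8
165/8 ≥ 15/8 so v_max reached
t_a = (15/4)/(15/2) = 1/2; v_peak = 15/4
d_cruise = 165/8 − 15/8 = 75/4; t_c = (75/4)/(15/4) = 5
T = 2·1/2 + 5 = 6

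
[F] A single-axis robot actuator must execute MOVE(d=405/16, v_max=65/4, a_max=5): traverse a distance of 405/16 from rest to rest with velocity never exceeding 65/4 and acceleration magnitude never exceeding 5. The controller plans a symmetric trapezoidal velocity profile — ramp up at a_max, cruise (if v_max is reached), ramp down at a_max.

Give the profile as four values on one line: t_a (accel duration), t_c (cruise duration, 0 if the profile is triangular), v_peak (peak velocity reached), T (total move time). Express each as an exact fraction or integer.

v_max²/a_max = (65/4)²/5 = 845/16
405/16 < 845/16 so t_c = 0
v_peak = √(405/16·5) = √(2025/16) = 45/4
t_a = (45/4)/5 = 9/4; t_c = 0
T = 2·9/4 = 9/2

t_a=9/4 t_c=0 v_peak=45/4 T=9/2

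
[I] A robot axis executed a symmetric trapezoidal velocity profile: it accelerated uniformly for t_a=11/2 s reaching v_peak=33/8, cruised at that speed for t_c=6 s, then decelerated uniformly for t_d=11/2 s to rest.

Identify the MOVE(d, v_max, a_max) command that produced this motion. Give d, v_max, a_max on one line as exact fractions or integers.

d=759/16 v_max=33/8 a_max=3/4

a_max = (33/8)/(11/2) = 3/4
d_a = ½·33/8·11/2 = 363/32; d_c = 33/8·6 = 99/4
d = 2·363/32 + 99/4 = 759/16
t_c = 6 > 0 ⇒ limit active, v_max = 33/8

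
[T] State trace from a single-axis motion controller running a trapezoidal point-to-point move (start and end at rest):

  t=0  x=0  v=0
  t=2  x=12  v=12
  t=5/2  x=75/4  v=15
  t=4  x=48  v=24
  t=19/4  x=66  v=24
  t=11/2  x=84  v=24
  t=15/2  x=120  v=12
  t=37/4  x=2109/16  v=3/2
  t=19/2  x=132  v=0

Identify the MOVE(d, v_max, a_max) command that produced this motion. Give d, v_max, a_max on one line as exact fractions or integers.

final state: t=19/2, x=132, v=0 → d = 132
a_max = (12−0)/(2−0) = 6
max v = 24 over t∈[4,11/2] → v_max = 24
check: 24·(4+3/2) = 132 ✓

d=132 v_max=24 a_max=6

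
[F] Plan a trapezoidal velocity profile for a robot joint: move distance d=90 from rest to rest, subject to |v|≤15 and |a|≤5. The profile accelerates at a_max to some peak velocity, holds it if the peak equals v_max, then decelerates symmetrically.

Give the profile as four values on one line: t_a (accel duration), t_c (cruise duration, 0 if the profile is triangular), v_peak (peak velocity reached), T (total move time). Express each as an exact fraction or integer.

t_a=3 t_c=3 v_peak=15 T=9

v_max²/a_max = 15²/5 = 45
90 ≥ 45 ⇒ cruise phase
t_a = 15/5 = 3; v_peak = 15
d_cruise = 90 − 45 = 45; t_c = 45/15 = 3
T = 2·3 + 3 = 9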